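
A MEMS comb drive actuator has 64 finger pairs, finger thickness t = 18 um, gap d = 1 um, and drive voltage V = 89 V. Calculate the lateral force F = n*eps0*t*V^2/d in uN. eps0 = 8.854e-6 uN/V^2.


Step 1: Parameters: n=64, eps0=8.854e-6 uN/V^2, t=18 um, V=89 V, d=1 um
Step 2: V^2 = 7921
Step 3: F = 64 * 8.854e-6 * 18 * 7921 / 1
F = 80.793 uN


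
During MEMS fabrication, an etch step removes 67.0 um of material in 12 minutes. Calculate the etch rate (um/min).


Step 1: Etch rate = depth / time
Step 2: rate = 67.0 / 12
rate = 5.583 um/min


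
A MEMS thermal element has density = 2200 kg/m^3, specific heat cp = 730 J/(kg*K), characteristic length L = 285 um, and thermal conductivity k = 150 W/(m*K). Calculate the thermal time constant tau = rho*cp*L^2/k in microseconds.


Step 1: Convert L to m: L = 285e-6 m
Step 2: L^2 = (285e-6)^2 = 8.1225e-08 m^2
Step 3: tau = 2200 * 730 * 8.1225e-08 / 150 = 8.69649e-04 s
Step 4: Convert to microseconds (multiply by 1e6).
tau = 869.649 us


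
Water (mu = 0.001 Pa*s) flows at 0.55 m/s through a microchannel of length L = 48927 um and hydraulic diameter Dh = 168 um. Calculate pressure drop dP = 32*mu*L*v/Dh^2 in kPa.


Step 1: Convert to SI: L = 48927e-6 m, Dh = 168e-6 m
Step 2: dP = 32 * 0.001 * 48927e-6 * 0.55 / (168e-6)^2
Step 3: dP = 30510.03 Pa
Step 4: Convert to kPa: dP = 30.51 kPa


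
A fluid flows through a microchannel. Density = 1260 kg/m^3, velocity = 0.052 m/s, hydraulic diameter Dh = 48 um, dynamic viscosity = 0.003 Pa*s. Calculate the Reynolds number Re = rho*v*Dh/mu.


Step 1: Convert Dh to meters: Dh = 48e-6 m
Step 2: Re = rho * v * Dh / mu
Re = 1260 * 0.052 * 48e-6 / 0.003
Re = 1.048


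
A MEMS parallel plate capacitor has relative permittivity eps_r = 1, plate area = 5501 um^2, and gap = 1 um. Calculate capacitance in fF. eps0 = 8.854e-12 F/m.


Step 1: Convert area to m^2: A = 5501e-12 m^2
Step 2: Convert gap to m: d = 1e-6 m
Step 3: C = eps0 * eps_r * A / d
C = 8.854e-12 * 1 * 5501e-12 / 1e-6
Step 4: Convert to fF (multiply by 1e15).
C = 48.71 fF


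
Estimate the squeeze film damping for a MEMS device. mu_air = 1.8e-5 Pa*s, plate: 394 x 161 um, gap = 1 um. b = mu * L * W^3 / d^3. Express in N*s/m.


Step 1: Convert to SI.
L = 394e-6 m, W = 161e-6 m, d = 1e-6 m
Step 2: W^3 = (161e-6)^3 = 4.17e-12 m^3
Step 3: d^3 = (1e-6)^3 = 1.00e-18 m^3
Step 4: b = 1.8e-5 * 394e-6 * 4.17e-12 / 1.00e-18
b = 2.96e-02 N*s/m


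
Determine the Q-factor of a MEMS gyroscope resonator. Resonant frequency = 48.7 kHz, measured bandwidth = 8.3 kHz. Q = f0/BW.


Step 1: Q = f0 / bandwidth
Step 2: Q = 48.7 / 8.3
Q = 5.9


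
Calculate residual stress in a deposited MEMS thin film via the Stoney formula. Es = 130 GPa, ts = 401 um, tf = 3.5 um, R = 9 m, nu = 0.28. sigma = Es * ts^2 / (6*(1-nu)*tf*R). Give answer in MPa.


Step 1: Compute numerator: Es * ts^2 = 130 * 401^2 = 20904130 (GPa*um^2)
Step 2: Compute denominator (R in um): 6*(1-nu)*tf*R = 6*0.72*3.5*9e6 = 136080000.0 (um^2)
Step 3: sigma (GPa) = 20904130 / 136080000.0 = 1.53616e-01 GPa
Step 4: Convert to MPa (x1000): sigma = 153.6 MPa


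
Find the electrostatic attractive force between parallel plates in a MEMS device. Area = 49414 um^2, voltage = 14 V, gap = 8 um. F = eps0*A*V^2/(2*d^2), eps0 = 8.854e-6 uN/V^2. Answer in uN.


Step 1: Identify parameters.
eps0 = 8.854e-6 uN/V^2, A = 49414 um^2, V = 14 V, d = 8 um
Step 2: Compute V^2 = 14^2 = 196
Step 3: Compute d^2 = 8^2 = 64
Step 4: F = 0.5 * 8.854e-6 * 49414 * 196 / 64
F = 0.67 uN


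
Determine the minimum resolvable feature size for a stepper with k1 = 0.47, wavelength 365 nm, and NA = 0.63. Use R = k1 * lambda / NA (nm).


Step 1: Identify values: k1 = 0.47, lambda = 365 nm, NA = 0.63
Step 2: R = k1 * lambda / NA
R = 0.47 * 365 / 0.63
R = 272.3 nm


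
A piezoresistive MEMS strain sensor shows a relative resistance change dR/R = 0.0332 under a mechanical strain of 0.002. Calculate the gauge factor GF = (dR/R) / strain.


Step 1: Identify values.
dR/R = 0.0332, strain = 0.002
Step 2: GF = (dR/R) / strain = 0.0332 / 0.002
GF = 16.6


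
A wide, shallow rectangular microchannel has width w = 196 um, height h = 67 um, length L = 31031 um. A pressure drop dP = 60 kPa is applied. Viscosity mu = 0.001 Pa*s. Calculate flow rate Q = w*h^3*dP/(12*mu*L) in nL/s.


Step 1: Convert all dimensions to SI (meters).
w = 196e-6 m, h = 67e-6 m, L = 31031e-6 m, dP = 60e3 Pa
Step 2: Q = w * h^3 * dP / (12 * mu * L)
Q = 196e-6 * (67e-6)^3 * 60e3 / (12 * 0.001 * 31031e-6) = 9.49849312e-09 m^3/s
Step 3: Convert Q from m^3/s to nL/s (1 m^3 = 1e12 nL, so multiply by 1e12).
Q = 9498.493 nL/s


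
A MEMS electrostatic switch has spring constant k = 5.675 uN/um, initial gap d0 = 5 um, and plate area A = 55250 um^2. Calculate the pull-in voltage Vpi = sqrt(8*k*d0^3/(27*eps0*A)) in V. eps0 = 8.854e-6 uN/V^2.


Step 1: Compute numerator: 8 * k * d0^3 = 8 * 5.675 * 5^3 = 5675.0
Step 2: Compute denominator: 27 * eps0 * A = 27 * 8.854e-6 * 55250 = 13.207955
Step 3: Vpi = sqrt(5675.0 / 13.207955)
Vpi = 20.73 V


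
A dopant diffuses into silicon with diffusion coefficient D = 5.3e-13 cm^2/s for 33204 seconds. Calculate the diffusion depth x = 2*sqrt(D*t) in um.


Step 1: Compute D*t = 5.3e-13 * 33204 = 1.759812e-08 cm^2
Step 2: sqrt(D*t) = 1.32658e-04 cm
Step 3: x = 2 * 1.32658e-04 cm = 2.65316e-04 cm
Step 4: Convert to um (1 cm = 1e4 um): x = 2.653 um


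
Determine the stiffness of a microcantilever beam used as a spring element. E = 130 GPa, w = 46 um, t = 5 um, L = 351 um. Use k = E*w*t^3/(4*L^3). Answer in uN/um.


Step 1: Convert E to consistent units (1 GPa = 1000 uN/um^2).
E = 130 GPa = 130000 uN/um^2
Step 2: Compute t^3 = 5^3 = 125
Step 3: Compute L^3 = 351^3 = 43243551
Step 4: k = 130000 * 46 * 125 / (4 * 43243551)
k = 4.3215 uN/um


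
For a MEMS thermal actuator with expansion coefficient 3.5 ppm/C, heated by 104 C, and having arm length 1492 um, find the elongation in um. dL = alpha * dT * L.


Step 1: Convert CTE: alpha = 3.5 ppm/C = 3.5e-6 /C
Step 2: dL = 3.5e-6 * 104 * 1492
dL = 0.5431 um


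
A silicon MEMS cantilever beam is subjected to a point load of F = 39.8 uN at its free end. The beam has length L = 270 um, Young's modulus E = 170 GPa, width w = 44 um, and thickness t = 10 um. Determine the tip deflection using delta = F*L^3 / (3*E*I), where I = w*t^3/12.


Step 1: Calculate the second moment of area.
I = w * t^3 / 12 = 44 * 10^3 / 12 = 3666.6667 um^4
Step 2: Convert E to consistent units (1 GPa = 1000 uN/um^2).
E = 170 GPa = 170000 uN/um^2
Step 3: Calculate tip deflection.
delta = F * L^3 / (3 * E * I)
delta = 39.8 * 270^3 / (3 * 170000 * 3666.6667)
delta = 0.4189 um


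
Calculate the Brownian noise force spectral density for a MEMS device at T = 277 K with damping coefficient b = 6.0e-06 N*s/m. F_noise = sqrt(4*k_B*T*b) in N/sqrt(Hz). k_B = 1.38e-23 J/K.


Step 1: Compute 4 * k_B * T * b
= 4 * 1.38e-23 * 277 * 6.0e-06
= 9.1742e-26 N^2/Hz
Step 2: F_noise = sqrt(9.1742e-26)
F_noise = 3.03e-13 N/sqrt(Hz)


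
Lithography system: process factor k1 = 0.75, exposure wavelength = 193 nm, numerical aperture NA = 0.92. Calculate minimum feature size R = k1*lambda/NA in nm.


Step 1: Identify values: k1 = 0.75, lambda = 193 nm, NA = 0.92
Step 2: R = k1 * lambda / NA
R = 0.75 * 193 / 0.92
R = 157.3 nm


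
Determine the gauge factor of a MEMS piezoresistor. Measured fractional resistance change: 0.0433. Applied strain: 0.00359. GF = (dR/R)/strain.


Step 1: Identify values.
dR/R = 0.0433, strain = 0.00359
Step 2: GF = (dR/R) / strain = 0.0433 / 0.00359
GF = 12.1


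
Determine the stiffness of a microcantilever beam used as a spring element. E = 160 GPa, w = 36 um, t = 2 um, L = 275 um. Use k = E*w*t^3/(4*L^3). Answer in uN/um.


Step 1: Convert E to consistent units (1 GPa = 1000 uN/um^2).
E = 160 GPa = 160000 uN/um^2
Step 2: Compute t^3 = 2^3 = 8
Step 3: Compute L^3 = 275^3 = 20796875
Step 4: k = 160000 * 36 * 8 / (4 * 20796875)
k = 0.5539 uN/um


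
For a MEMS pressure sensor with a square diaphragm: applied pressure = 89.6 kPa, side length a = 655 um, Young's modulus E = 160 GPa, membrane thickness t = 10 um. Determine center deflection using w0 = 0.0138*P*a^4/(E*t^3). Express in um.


Step 1: Convert pressure to compatible units (E is in GPa, so P in GPa).
P = 89.6 kPa = 89.6e-6 GPa
Step 2: Compute numerator: 0.0138 * P * a^4.
a^4 = 655^4 = 184062450625
numerator = 0.0138 * 89.6e-6 * 184062450625 = 2.275895e+05
Step 3: Compute denominator: E * t^3 = 160 * 10^3 = 160000
Step 4: w0 = numerator / denominator = 2.275895e+05 / 160000 = 1.4224 um


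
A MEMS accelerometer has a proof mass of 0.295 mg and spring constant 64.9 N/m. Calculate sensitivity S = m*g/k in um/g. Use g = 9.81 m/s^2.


Step 1: Convert mass: m = 0.295 mg = 2.95e-07 kg
Step 2: S = m * g / k = 2.95e-07 * 9.81 / 64.9
Step 3: S = 4.46e-08 m/g
Step 4: Convert to um/g: S = 0.045 um/g


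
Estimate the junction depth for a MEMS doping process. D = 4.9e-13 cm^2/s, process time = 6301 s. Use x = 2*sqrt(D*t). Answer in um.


Step 1: Compute D*t = 4.9e-13 * 6301 = 3.08749e-09 cm^2
Step 2: sqrt(D*t) = 5.55652e-05 cm
Step 3: x = 2 * 5.55652e-05 cm = 1.111304e-04 cm
Step 4: Convert to um (1 cm = 1e4 um): x = 1.111 um


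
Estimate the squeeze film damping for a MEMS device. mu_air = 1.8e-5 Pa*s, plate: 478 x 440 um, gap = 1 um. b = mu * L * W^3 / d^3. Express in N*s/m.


Step 1: Convert to SI.
L = 478e-6 m, W = 440e-6 m, d = 1e-6 m
Step 2: W^3 = (440e-6)^3 = 8.52e-11 m^3
Step 3: d^3 = (1e-6)^3 = 1.00e-18 m^3
Step 4: b = 1.8e-5 * 478e-6 * 8.52e-11 / 1.00e-18
b = 7.33e-01 N*s/m


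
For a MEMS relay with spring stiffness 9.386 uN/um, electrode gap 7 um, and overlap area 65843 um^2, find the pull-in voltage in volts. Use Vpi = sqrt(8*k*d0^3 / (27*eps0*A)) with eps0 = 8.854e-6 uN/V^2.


Step 1: Compute numerator: 8 * k * d0^3 = 8 * 9.386 * 7^3 = 25755.184
Step 2: Compute denominator: 27 * eps0 * A = 27 * 8.854e-6 * 65843 = 15.740296
Step 3: Vpi = sqrt(25755.184 / 15.740296)
Vpi = 40.45 V


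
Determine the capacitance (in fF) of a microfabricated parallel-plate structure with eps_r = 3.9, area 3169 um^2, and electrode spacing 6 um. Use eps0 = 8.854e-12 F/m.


Step 1: Convert area to m^2: A = 3169e-12 m^2
Step 2: Convert gap to m: d = 6e-6 m
Step 3: C = eps0 * eps_r * A / d
C = 8.854e-12 * 3.9 * 3169e-12 / 6e-6
Step 4: Convert to fF (multiply by 1e15).
C = 18.24 fF


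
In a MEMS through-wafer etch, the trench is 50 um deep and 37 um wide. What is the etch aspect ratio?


Step 1: AR = depth / width
Step 2: AR = 50 / 37
AR = 1.4


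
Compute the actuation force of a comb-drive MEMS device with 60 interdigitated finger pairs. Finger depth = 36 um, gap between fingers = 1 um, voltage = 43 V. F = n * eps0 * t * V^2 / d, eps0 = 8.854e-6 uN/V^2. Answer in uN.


Step 1: Parameters: n=60, eps0=8.854e-6 uN/V^2, t=36 um, V=43 V, d=1 um
Step 2: V^2 = 1849
Step 3: F = 60 * 8.854e-6 * 36 * 1849 / 1
F = 35.361 uN


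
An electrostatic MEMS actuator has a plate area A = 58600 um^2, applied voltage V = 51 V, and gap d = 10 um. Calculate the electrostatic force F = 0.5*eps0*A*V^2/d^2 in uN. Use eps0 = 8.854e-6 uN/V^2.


Step 1: Identify parameters.
eps0 = 8.854e-6 uN/V^2, A = 58600 um^2, V = 51 V, d = 10 um
Step 2: Compute V^2 = 51^2 = 2601
Step 3: Compute d^2 = 10^2 = 100
Step 4: F = 0.5 * 8.854e-6 * 58600 * 2601 / 100
F = 6.748 uN


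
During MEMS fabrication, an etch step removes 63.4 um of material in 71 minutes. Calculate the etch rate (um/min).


Step 1: Etch rate = depth / time
Step 2: rate = 63.4 / 71
rate = 0.893 um/min


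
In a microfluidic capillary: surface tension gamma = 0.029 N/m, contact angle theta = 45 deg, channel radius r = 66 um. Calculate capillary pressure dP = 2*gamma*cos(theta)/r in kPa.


Step 1: cos(45 deg) = 0.7071
Step 2: Convert r to m: r = 66e-6 m
Step 3: dP = 2 * 0.029 * 0.7071 / 66e-6 = 621.4 Pa
Step 4: Convert Pa to kPa (divide by 1000).
dP = 0.62 kPa


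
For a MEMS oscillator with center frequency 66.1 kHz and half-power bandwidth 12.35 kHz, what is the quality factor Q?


Step 1: Q = f0 / bandwidth
Step 2: Q = 66.1 / 12.35
Q = 5.4


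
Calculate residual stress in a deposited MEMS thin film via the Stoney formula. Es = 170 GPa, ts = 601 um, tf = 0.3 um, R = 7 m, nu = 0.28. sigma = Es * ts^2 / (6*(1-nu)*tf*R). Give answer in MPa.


Step 1: Compute numerator: Es * ts^2 = 170 * 601^2 = 61404170 (GPa*um^2)
Step 2: Compute denominator (R in um): 6*(1-nu)*tf*R = 6*0.72*0.3*7e6 = 9072000.0 (um^2)
Step 3: sigma (GPa) = 61404170 / 9072000.0 = 6.768537e+00 GPa
Step 4: Convert to MPa (x1000): sigma = 6768.5 MPa


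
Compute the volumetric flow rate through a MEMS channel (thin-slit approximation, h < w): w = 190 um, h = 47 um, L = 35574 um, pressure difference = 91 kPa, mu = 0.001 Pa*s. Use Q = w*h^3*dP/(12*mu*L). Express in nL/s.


Step 1: Convert all dimensions to SI (meters).
w = 190e-6 m, h = 47e-6 m, L = 35574e-6 m, dP = 91e3 Pa
Step 2: Q = w * h^3 * dP / (12 * mu * L)
Q = 190e-6 * (47e-6)^3 * 91e3 / (12 * 0.001 * 35574e-6) = 4.20508346e-09 m^3/s
Step 3: Convert Q from m^3/s to nL/s (1 m^3 = 1e12 nL, so multiply by 1e12).
Q = 4205.083 nL/s


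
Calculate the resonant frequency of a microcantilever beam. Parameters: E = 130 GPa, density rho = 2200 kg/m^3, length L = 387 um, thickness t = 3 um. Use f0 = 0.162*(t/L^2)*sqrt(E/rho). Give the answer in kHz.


Step 1: Convert units to SI.
t_SI = 3e-6 m, L_SI = 387e-6 m
Step 2: Calculate sqrt(E/rho).
sqrt(130e9 / 2200) = 7687.06 m/s
Step 3: Compute f0.
f0 = 0.162 * 3e-6 / (387e-6)^2 * 7687.06 = 24944.5 Hz = 24.94 kHz


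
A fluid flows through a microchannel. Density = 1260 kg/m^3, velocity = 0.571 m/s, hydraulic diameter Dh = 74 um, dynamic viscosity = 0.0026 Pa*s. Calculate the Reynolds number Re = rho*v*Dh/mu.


Step 1: Convert Dh to meters: Dh = 74e-6 m
Step 2: Re = rho * v * Dh / mu
Re = 1260 * 0.571 * 74e-6 / 0.0026
Re = 20.477


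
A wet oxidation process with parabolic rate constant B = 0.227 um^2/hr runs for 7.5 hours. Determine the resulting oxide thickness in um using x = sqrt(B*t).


Step 1: Compute B*t = 0.227 * 7.5 = 1.7025
Step 2: x = sqrt(1.7025)
x = 1.305 um


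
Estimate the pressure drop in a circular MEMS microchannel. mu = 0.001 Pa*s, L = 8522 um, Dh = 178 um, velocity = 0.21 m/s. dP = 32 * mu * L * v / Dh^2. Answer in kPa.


Step 1: Convert to SI: L = 8522e-6 m, Dh = 178e-6 m
Step 2: dP = 32 * 0.001 * 8522e-6 * 0.21 / (178e-6)^2
Step 3: dP = 1807.47 Pa
Step 4: Convert to kPa: dP = 1.81 kPa


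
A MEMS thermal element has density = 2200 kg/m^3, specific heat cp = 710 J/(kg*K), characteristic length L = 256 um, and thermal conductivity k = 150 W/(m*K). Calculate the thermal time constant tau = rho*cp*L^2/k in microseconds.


Step 1: Convert L to m: L = 256e-6 m
Step 2: L^2 = (256e-6)^2 = 6.5536e-08 m^2
Step 3: tau = 2200 * 710 * 6.5536e-08 / 150 = 6.8244821e-04 s
Step 4: Convert to microseconds (multiply by 1e6).
tau = 682.448 us


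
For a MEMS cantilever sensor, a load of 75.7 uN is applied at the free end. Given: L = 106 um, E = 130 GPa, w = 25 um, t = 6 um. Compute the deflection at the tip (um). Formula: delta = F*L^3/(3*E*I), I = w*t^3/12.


Step 1: Calculate the second moment of area.
I = w * t^3 / 12 = 25 * 6^3 / 12 = 450.0 um^4
Step 2: Convert E to consistent units (1 GPa = 1000 uN/um^2).
E = 130 GPa = 130000 uN/um^2
Step 3: Calculate tip deflection.
delta = F * L^3 / (3 * E * I)
delta = 75.7 * 106^3 / (3 * 130000 * 450.0)
delta = 0.5137 um


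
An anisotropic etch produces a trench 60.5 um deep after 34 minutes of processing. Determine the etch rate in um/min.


Step 1: Etch rate = depth / time
Step 2: rate = 60.5 / 34
rate = 1.779 um/min


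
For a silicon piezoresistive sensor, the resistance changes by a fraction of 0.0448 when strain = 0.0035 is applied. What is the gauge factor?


Step 1: Identify values.
dR/R = 0.0448, strain = 0.0035
Step 2: GF = (dR/R) / strain = 0.0448 / 0.0035
GF = 12.8


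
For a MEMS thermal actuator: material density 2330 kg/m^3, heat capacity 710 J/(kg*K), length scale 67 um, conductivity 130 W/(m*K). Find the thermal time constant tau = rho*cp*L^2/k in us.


Step 1: Convert L to m: L = 67e-6 m
Step 2: L^2 = (67e-6)^2 = 4.489e-09 m^2
Step 3: tau = 2330 * 710 * 4.489e-09 / 130 = 5.712425e-05 s
Step 4: Convert to microseconds (multiply by 1e6).
tau = 57.124 us


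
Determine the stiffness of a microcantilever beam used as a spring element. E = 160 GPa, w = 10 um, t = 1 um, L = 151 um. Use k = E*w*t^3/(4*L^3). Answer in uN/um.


Step 1: Convert E to consistent units (1 GPa = 1000 uN/um^2).
E = 160 GPa = 160000 uN/um^2
Step 2: Compute t^3 = 1^3 = 1
Step 3: Compute L^3 = 151^3 = 3442951
Step 4: k = 160000 * 10 * 1 / (4 * 3442951)
k = 0.1162 uN/um


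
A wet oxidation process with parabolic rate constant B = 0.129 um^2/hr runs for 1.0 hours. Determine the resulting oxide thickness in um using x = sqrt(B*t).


Step 1: Compute B*t = 0.129 * 1.0 = 0.129
Step 2: x = sqrt(0.129)
x = 0.359 um


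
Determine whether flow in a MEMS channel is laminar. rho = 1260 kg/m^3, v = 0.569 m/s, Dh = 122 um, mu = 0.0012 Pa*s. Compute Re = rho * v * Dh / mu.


Step 1: Convert Dh to meters: Dh = 122e-6 m
Step 2: Re = rho * v * Dh / mu
Re = 1260 * 0.569 * 122e-6 / 0.0012
Re = 72.889
Since Re = 72.889 is below ~2300, the flow is laminar.


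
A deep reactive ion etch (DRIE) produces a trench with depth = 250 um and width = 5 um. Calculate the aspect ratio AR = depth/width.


Step 1: AR = depth / width
Step 2: AR = 250 / 5
AR = 50.0


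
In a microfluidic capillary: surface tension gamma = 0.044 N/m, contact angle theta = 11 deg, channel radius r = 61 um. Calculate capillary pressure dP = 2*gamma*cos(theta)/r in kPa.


Step 1: cos(11 deg) = 0.9816
Step 2: Convert r to m: r = 61e-6 m
Step 3: dP = 2 * 0.044 * 0.9816 / 61e-6 = 1416.1 Pa
Step 4: Convert Pa to kPa (divide by 1000).
dP = 1.42 kPa


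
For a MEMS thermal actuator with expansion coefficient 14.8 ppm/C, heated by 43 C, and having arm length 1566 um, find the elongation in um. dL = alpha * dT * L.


Step 1: Convert CTE: alpha = 14.8 ppm/C = 14.8e-6 /C
Step 2: dL = 14.8e-6 * 43 * 1566
dL = 0.9966 um


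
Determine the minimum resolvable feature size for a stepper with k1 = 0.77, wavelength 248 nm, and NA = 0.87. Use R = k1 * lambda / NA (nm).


Step 1: Identify values: k1 = 0.77, lambda = 248 nm, NA = 0.87
Step 2: R = k1 * lambda / NA
R = 0.77 * 248 / 0.87
R = 219.5 nm


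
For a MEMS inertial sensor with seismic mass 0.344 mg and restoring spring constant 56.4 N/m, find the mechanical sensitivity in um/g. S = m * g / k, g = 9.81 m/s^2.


Step 1: Convert mass: m = 0.344 mg = 3.44e-07 kg
Step 2: S = m * g / k = 3.44e-07 * 9.81 / 56.4
Step 3: S = 5.98e-08 m/g
Step 4: Convert to um/g: S = 0.06 um/g


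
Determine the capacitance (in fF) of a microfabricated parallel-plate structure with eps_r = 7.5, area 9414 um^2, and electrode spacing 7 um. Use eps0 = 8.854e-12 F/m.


Step 1: Convert area to m^2: A = 9414e-12 m^2
Step 2: Convert gap to m: d = 7e-6 m
Step 3: C = eps0 * eps_r * A / d
C = 8.854e-12 * 7.5 * 9414e-12 / 7e-6
Step 4: Convert to fF (multiply by 1e15).
C = 89.31 fF


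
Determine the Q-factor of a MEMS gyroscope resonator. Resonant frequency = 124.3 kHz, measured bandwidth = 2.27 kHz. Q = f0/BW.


Step 1: Q = f0 / bandwidth
Step 2: Q = 124.3 / 2.27
Q = 54.8


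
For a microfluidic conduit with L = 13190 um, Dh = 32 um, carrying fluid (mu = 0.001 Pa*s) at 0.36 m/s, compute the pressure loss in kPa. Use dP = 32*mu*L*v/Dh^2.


Step 1: Convert to SI: L = 13190e-6 m, Dh = 32e-6 m
Step 2: dP = 32 * 0.001 * 13190e-6 * 0.36 / (32e-6)^2
Step 3: dP = 148387.50 Pa
Step 4: Convert to kPa: dP = 148.39 kPa


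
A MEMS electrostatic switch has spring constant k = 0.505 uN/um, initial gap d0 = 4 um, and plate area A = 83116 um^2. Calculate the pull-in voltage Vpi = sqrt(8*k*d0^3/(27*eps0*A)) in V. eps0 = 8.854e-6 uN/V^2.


Step 1: Compute numerator: 8 * k * d0^3 = 8 * 0.505 * 4^3 = 258.56
Step 2: Compute denominator: 27 * eps0 * A = 27 * 8.854e-6 * 83116 = 19.869545
Step 3: Vpi = sqrt(258.56 / 19.869545)
Vpi = 3.61 V


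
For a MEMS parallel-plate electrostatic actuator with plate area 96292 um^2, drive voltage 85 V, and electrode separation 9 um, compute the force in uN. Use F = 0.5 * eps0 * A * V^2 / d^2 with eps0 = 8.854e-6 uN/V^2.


Step 1: Identify parameters.
eps0 = 8.854e-6 uN/V^2, A = 96292 um^2, V = 85 V, d = 9 um
Step 2: Compute V^2 = 85^2 = 7225
Step 3: Compute d^2 = 9^2 = 81
Step 4: F = 0.5 * 8.854e-6 * 96292 * 7225 / 81
F = 38.024 uN


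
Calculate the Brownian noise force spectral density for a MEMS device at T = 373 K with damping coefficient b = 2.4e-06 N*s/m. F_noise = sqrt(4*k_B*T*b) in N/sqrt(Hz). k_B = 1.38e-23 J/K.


Step 1: Compute 4 * k_B * T * b
= 4 * 1.38e-23 * 373 * 2.4e-06
= 4.9415e-26 N^2/Hz
Step 2: F_noise = sqrt(4.9415e-26)
F_noise = 2.22e-13 N/sqrt(Hz)


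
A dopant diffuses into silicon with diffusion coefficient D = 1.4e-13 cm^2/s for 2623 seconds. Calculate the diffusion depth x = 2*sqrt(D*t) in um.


Step 1: Compute D*t = 1.4e-13 * 2623 = 3.6722e-10 cm^2
Step 2: sqrt(D*t) = 1.9163e-05 cm
Step 3: x = 2 * 1.9163e-05 cm = 3.8326e-05 cm
Step 4: Convert to um (1 cm = 1e4 um): x = 0.383 um


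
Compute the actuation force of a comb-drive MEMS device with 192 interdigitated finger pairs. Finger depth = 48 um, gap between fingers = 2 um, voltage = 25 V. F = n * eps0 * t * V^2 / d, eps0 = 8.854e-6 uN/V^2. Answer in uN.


Step 1: Parameters: n=192, eps0=8.854e-6 uN/V^2, t=48 um, V=25 V, d=2 um
Step 2: V^2 = 625
Step 3: F = 192 * 8.854e-6 * 48 * 625 / 2
F = 25.5 uN


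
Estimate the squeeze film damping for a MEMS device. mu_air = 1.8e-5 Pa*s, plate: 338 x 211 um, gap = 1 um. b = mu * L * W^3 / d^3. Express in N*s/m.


Step 1: Convert to SI.
L = 338e-6 m, W = 211e-6 m, d = 1e-6 m
Step 2: W^3 = (211e-6)^3 = 9.39e-12 m^3
Step 3: d^3 = (1e-6)^3 = 1.00e-18 m^3
Step 4: b = 1.8e-5 * 338e-6 * 9.39e-12 / 1.00e-18
b = 5.72e-02 N*s/m


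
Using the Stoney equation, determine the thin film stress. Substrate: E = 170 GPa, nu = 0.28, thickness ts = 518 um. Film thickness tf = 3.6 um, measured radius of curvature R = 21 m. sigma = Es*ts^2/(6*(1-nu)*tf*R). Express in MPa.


Step 1: Compute numerator: Es * ts^2 = 170 * 518^2 = 45615080 (GPa*um^2)
Step 2: Compute denominator (R in um): 6*(1-nu)*tf*R = 6*0.72*3.6*21e6 = 326592000.0 (um^2)
Step 3: sigma (GPa) = 45615080 / 326592000.0 = 1.3967e-01 GPa
Step 4: Convert to MPa (x1000): sigma = 139.7 MPa


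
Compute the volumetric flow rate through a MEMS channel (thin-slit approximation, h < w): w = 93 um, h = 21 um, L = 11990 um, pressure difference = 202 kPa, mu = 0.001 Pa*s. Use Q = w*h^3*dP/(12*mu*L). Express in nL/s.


Step 1: Convert all dimensions to SI (meters).
w = 93e-6 m, h = 21e-6 m, L = 11990e-6 m, dP = 202e3 Pa
Step 2: Q = w * h^3 * dP / (12 * mu * L)
Q = 93e-6 * (21e-6)^3 * 202e3 / (12 * 0.001 * 11990e-6) = 1.20918228e-09 m^3/s
Step 3: Convert Q from m^3/s to nL/s (1 m^3 = 1e12 nL, so multiply by 1e12).
Q = 1209.182 nL/s


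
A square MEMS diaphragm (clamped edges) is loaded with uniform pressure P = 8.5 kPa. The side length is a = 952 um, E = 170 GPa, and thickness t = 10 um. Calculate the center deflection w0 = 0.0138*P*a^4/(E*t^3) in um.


Step 1: Convert pressure to compatible units (E is in GPa, so P in GPa).
P = 8.5 kPa = 8.5e-6 GPa
Step 2: Compute numerator: 0.0138 * P * a^4.
a^4 = 952^4 = 821386940416
numerator = 0.0138 * 8.5e-6 * 821386940416 = 9.63487e+04
Step 3: Compute denominator: E * t^3 = 170 * 10^3 = 170000
Step 4: w0 = numerator / denominator = 9.63487e+04 / 170000 = 0.5668 um


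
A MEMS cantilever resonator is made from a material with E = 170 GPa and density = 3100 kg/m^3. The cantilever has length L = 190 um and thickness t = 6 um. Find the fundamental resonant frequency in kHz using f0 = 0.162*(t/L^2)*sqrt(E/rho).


Step 1: Convert units to SI.
t_SI = 6e-6 m, L_SI = 190e-6 m
Step 2: Calculate sqrt(E/rho).
sqrt(170e9 / 3100) = 7405.32 m/s
Step 3: Compute f0.
f0 = 0.162 * 6e-6 / (190e-6)^2 * 7405.32 = 199389.8 Hz = 199.39 kHz


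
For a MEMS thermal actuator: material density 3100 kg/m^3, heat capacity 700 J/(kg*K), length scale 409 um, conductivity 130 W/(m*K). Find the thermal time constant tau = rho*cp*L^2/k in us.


Step 1: Convert L to m: L = 409e-6 m
Step 2: L^2 = (409e-6)^2 = 1.67281e-07 m^2
Step 3: tau = 3100 * 700 * 1.67281e-07 / 130 = 2.79230592e-03 s
Step 4: Convert to microseconds (multiply by 1e6).
tau = 2792.306 us


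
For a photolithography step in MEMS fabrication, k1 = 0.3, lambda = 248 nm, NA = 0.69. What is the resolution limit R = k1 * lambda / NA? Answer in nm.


Step 1: Identify values: k1 = 0.3, lambda = 248 nm, NA = 0.69
Step 2: R = k1 * lambda / NA
R = 0.3 * 248 / 0.69
R = 107.8 nm


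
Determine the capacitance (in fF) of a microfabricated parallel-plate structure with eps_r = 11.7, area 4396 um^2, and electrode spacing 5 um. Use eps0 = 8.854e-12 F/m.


Step 1: Convert area to m^2: A = 4396e-12 m^2
Step 2: Convert gap to m: d = 5e-6 m
Step 3: C = eps0 * eps_r * A / d
C = 8.854e-12 * 11.7 * 4396e-12 / 5e-6
Step 4: Convert to fF (multiply by 1e15).
C = 91.08 fF


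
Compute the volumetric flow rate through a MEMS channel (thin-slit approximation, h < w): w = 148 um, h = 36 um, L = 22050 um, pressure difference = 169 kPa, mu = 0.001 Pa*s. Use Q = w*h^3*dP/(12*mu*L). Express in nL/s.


Step 1: Convert all dimensions to SI (meters).
w = 148e-6 m, h = 36e-6 m, L = 22050e-6 m, dP = 169e3 Pa
Step 2: Q = w * h^3 * dP / (12 * mu * L)
Q = 148e-6 * (36e-6)^3 * 169e3 / (12 * 0.001 * 22050e-6) = 4.41027918e-09 m^3/s
Step 3: Convert Q from m^3/s to nL/s (1 m^3 = 1e12 nL, so multiply by 1e12).
Q = 4410.279 nL/s


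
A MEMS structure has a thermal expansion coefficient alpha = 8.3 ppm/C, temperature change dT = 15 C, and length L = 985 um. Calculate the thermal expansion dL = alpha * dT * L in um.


Step 1: Convert CTE: alpha = 8.3 ppm/C = 8.3e-6 /C
Step 2: dL = 8.3e-6 * 15 * 985
dL = 0.1226 um


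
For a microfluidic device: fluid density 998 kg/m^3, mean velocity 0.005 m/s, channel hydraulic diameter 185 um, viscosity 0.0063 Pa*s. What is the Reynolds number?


Step 1: Convert Dh to meters: Dh = 185e-6 m
Step 2: Re = rho * v * Dh / mu
Re = 998 * 0.005 * 185e-6 / 0.0063
Re = 0.147


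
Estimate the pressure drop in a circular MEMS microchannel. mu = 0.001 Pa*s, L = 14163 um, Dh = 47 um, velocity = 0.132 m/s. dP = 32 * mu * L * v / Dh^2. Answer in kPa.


Step 1: Convert to SI: L = 14163e-6 m, Dh = 47e-6 m
Step 2: dP = 32 * 0.001 * 14163e-6 * 0.132 / (47e-6)^2
Step 3: dP = 27082.17 Pa
Step 4: Convert to kPa: dP = 27.08 kPa


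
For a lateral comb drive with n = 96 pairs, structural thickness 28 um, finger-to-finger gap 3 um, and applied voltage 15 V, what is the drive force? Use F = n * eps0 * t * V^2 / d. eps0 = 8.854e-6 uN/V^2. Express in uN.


Step 1: Parameters: n=96, eps0=8.854e-6 uN/V^2, t=28 um, V=15 V, d=3 um
Step 2: V^2 = 225
Step 3: F = 96 * 8.854e-6 * 28 * 225 / 3
F = 1.785 uN


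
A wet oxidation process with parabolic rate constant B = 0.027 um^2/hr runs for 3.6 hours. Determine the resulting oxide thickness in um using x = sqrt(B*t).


Step 1: Compute B*t = 0.027 * 3.6 = 0.0972
Step 2: x = sqrt(0.0972)
x = 0.312 um


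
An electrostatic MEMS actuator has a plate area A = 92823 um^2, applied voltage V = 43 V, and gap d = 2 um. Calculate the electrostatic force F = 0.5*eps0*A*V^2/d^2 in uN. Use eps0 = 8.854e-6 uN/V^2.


Step 1: Identify parameters.
eps0 = 8.854e-6 uN/V^2, A = 92823 um^2, V = 43 V, d = 2 um
Step 2: Compute V^2 = 43^2 = 1849
Step 3: Compute d^2 = 2^2 = 4
Step 4: F = 0.5 * 8.854e-6 * 92823 * 1849 / 4
F = 189.951 uN


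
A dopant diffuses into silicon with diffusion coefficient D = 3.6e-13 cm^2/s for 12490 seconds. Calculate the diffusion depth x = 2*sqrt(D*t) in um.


Step 1: Compute D*t = 3.6e-13 * 12490 = 4.4964e-09 cm^2
Step 2: sqrt(D*t) = 6.70552e-05 cm
Step 3: x = 2 * 6.70552e-05 cm = 1.341104e-04 cm
Step 4: Convert to um (1 cm = 1e4 um): x = 1.341 um


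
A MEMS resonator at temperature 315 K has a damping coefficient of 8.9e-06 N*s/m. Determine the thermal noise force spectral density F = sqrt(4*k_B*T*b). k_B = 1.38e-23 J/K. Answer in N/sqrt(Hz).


Step 1: Compute 4 * k_B * T * b
= 4 * 1.38e-23 * 315 * 8.9e-06
= 1.5475e-25 N^2/Hz
Step 2: F_noise = sqrt(1.5475e-25)
F_noise = 3.93e-13 N/sqrt(Hz)


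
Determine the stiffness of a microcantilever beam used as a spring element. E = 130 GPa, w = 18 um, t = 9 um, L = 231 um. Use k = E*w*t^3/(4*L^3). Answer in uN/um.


Step 1: Convert E to consistent units (1 GPa = 1000 uN/um^2).
E = 130 GPa = 130000 uN/um^2
Step 2: Compute t^3 = 9^3 = 729
Step 3: Compute L^3 = 231^3 = 12326391
Step 4: k = 130000 * 18 * 729 / (4 * 12326391)
k = 34.5977 uN/um


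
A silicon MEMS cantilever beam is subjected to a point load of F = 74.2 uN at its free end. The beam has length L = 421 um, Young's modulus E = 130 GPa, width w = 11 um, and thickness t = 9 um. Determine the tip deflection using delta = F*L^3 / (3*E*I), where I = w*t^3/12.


Step 1: Calculate the second moment of area.
I = w * t^3 / 12 = 11 * 9^3 / 12 = 668.25 um^4
Step 2: Convert E to consistent units (1 GPa = 1000 uN/um^2).
E = 130 GPa = 130000 uN/um^2
Step 3: Calculate tip deflection.
delta = F * L^3 / (3 * E * I)
delta = 74.2 * 421^3 / (3 * 130000 * 668.25)
delta = 21.2445 um


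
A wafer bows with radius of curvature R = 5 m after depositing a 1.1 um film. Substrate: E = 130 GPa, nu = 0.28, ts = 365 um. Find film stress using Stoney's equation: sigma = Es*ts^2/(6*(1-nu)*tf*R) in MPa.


Step 1: Compute numerator: Es * ts^2 = 130 * 365^2 = 17319250 (GPa*um^2)
Step 2: Compute denominator (R in um): 6*(1-nu)*tf*R = 6*0.72*1.1*5e6 = 23760000.0 (um^2)
Step 3: sigma (GPa) = 17319250 / 23760000.0 = 7.28925e-01 GPa
Step 4: Convert to MPa (x1000): sigma = 728.9 MPa


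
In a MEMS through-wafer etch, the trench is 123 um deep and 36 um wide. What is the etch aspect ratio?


Step 1: AR = depth / width
Step 2: AR = 123 / 36
AR = 3.4


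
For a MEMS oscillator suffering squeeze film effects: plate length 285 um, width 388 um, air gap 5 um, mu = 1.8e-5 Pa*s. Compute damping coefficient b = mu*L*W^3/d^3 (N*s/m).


Step 1: Convert to SI.
L = 285e-6 m, W = 388e-6 m, d = 5e-6 m
Step 2: W^3 = (388e-6)^3 = 5.84e-11 m^3
Step 3: d^3 = (5e-6)^3 = 1.25e-16 m^3
Step 4: b = 1.8e-5 * 285e-6 * 5.84e-11 / 1.25e-16
b = 2.40e-03 N*s/m


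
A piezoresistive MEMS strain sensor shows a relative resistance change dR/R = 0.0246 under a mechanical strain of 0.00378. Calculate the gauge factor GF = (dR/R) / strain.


Step 1: Identify values.
dR/R = 0.0246, strain = 0.00378
Step 2: GF = (dR/R) / strain = 0.0246 / 0.00378
GF = 6.5


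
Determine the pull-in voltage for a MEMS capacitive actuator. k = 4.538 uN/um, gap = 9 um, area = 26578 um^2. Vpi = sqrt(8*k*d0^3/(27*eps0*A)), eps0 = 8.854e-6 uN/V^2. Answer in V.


Step 1: Compute numerator: 8 * k * d0^3 = 8 * 4.538 * 9^3 = 26465.616
Step 2: Compute denominator: 27 * eps0 * A = 27 * 8.854e-6 * 26578 = 6.353684
Step 3: Vpi = sqrt(26465.616 / 6.353684)
Vpi = 64.54 V


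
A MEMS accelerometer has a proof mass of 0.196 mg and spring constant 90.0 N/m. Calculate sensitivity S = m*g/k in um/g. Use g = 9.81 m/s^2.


Step 1: Convert mass: m = 0.196 mg = 1.96e-07 kg
Step 2: S = m * g / k = 1.96e-07 * 9.81 / 90.0
Step 3: S = 2.14e-08 m/g
Step 4: Convert to um/g: S = 0.021 um/g


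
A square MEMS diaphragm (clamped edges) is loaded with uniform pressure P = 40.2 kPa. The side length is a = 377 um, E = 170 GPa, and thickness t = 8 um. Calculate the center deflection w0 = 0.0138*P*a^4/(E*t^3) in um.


Step 1: Convert pressure to compatible units (E is in GPa, so P in GPa).
P = 40.2 kPa = 40.2e-6 GPa
Step 2: Compute numerator: 0.0138 * P * a^4.
a^4 = 377^4 = 20200652641
numerator = 0.0138 * 40.2e-6 * 20200652641 = 1.12065e+04
Step 3: Compute denominator: E * t^3 = 170 * 8^3 = 87040
Step 4: w0 = numerator / denominator = 1.12065e+04 / 87040 = 0.1288 um


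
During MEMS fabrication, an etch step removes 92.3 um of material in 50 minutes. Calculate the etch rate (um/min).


Step 1: Etch rate = depth / time
Step 2: rate = 92.3 / 50
rate = 1.846 um/min


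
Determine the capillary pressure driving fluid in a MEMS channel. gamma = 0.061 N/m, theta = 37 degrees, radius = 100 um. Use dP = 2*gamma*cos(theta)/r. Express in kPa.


Step 1: cos(37 deg) = 0.7986
Step 2: Convert r to m: r = 100e-6 m
Step 3: dP = 2 * 0.061 * 0.7986 / 100e-6 = 974.3 Pa
Step 4: Convert Pa to kPa (divide by 1000).
dP = 0.97 kPa


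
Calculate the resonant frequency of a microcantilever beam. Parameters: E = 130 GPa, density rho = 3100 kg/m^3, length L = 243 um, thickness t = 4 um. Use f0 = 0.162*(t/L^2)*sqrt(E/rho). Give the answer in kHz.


Step 1: Convert units to SI.
t_SI = 4e-6 m, L_SI = 243e-6 m
Step 2: Calculate sqrt(E/rho).
sqrt(130e9 / 3100) = 6475.76 m/s
Step 3: Compute f0.
f0 = 0.162 * 4e-6 / (243e-6)^2 * 6475.76 = 71064.6 Hz = 71.06 kHz


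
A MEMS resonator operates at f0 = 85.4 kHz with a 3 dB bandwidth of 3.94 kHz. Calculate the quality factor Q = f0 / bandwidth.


Step 1: Q = f0 / bandwidth
Step 2: Q = 85.4 / 3.94
Q = 21.7


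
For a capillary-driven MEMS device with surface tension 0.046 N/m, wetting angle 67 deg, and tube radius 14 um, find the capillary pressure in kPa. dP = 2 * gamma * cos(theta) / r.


Step 1: cos(67 deg) = 0.3907
Step 2: Convert r to m: r = 14e-6 m
Step 3: dP = 2 * 0.046 * 0.3907 / 14e-6 = 2567.5 Pa
Step 4: Convert Pa to kPa (divide by 1000).
dP = 2.57 kPa


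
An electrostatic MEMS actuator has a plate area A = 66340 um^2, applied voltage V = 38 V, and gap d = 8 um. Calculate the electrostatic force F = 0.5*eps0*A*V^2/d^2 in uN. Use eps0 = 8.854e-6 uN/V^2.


Step 1: Identify parameters.
eps0 = 8.854e-6 uN/V^2, A = 66340 um^2, V = 38 V, d = 8 um
Step 2: Compute V^2 = 38^2 = 1444
Step 3: Compute d^2 = 8^2 = 64
Step 4: F = 0.5 * 8.854e-6 * 66340 * 1444 / 64
F = 6.626 uN


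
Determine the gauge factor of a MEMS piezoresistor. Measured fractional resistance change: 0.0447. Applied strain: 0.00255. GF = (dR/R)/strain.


Step 1: Identify values.
dR/R = 0.0447, strain = 0.00255
Step 2: GF = (dR/R) / strain = 0.0447 / 0.00255
GF = 17.5


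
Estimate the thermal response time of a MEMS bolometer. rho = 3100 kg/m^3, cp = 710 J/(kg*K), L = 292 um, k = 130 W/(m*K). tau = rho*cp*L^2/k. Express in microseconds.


Step 1: Convert L to m: L = 292e-6 m
Step 2: L^2 = (292e-6)^2 = 8.5264e-08 m^2
Step 3: tau = 3100 * 710 * 8.5264e-08 / 130 = 1.44358511e-03 s
Step 4: Convert to microseconds (multiply by 1e6).
tau = 1443.585 us


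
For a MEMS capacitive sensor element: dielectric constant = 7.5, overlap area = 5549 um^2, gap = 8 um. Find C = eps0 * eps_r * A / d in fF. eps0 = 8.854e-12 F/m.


Step 1: Convert area to m^2: A = 5549e-12 m^2
Step 2: Convert gap to m: d = 8e-6 m
Step 3: C = eps0 * eps_r * A / d
C = 8.854e-12 * 7.5 * 5549e-12 / 8e-6
Step 4: Convert to fF (multiply by 1e15).
C = 46.06 fF


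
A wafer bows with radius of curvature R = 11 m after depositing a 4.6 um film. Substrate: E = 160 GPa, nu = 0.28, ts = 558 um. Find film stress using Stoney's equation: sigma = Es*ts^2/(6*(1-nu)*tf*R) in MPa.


Step 1: Compute numerator: Es * ts^2 = 160 * 558^2 = 49818240 (GPa*um^2)
Step 2: Compute denominator (R in um): 6*(1-nu)*tf*R = 6*0.72*4.6*11e6 = 218592000.0 (um^2)
Step 3: sigma (GPa) = 49818240 / 218592000.0 = 2.27905e-01 GPa
Step 4: Convert to MPa (x1000): sigma = 227.9 MPa


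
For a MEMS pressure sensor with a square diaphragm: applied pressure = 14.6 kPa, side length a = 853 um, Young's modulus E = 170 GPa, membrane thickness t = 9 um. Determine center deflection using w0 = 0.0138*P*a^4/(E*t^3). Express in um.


Step 1: Convert pressure to compatible units (E is in GPa, so P in GPa).
P = 14.6 kPa = 14.6e-6 GPa
Step 2: Compute numerator: 0.0138 * P * a^4.
a^4 = 853^4 = 529414856881
numerator = 0.0138 * 14.6e-6 * 529414856881 = 1.06667e+05
Step 3: Compute denominator: E * t^3 = 170 * 9^3 = 123930
Step 4: w0 = numerator / denominator = 1.06667e+05 / 123930 = 0.8607 um


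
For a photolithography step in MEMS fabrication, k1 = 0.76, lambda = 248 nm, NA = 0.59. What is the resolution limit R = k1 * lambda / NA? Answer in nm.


Step 1: Identify values: k1 = 0.76, lambda = 248 nm, NA = 0.59
Step 2: R = k1 * lambda / NA
R = 0.76 * 248 / 0.59
R = 319.5 nm


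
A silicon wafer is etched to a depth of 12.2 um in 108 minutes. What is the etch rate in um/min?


Step 1: Etch rate = depth / time
Step 2: rate = 12.2 / 108
rate = 0.113 um/min


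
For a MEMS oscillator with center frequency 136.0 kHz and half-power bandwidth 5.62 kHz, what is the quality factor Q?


Step 1: Q = f0 / bandwidth
Step 2: Q = 136.0 / 5.62
Q = 24.2


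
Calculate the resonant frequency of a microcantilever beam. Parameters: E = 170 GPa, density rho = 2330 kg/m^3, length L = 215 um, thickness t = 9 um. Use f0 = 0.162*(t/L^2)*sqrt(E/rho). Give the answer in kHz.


Step 1: Convert units to SI.
t_SI = 9e-6 m, L_SI = 215e-6 m
Step 2: Calculate sqrt(E/rho).
sqrt(170e9 / 2330) = 8541.74 m/s
Step 3: Compute f0.
f0 = 0.162 * 9e-6 / (215e-6)^2 * 8541.74 = 269418.2 Hz = 269.42 kHz


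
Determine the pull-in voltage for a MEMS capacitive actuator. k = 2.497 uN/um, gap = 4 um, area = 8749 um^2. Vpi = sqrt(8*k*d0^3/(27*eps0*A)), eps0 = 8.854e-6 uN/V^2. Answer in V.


Step 1: Compute numerator: 8 * k * d0^3 = 8 * 2.497 * 4^3 = 1278.464
Step 2: Compute denominator: 27 * eps0 * A = 27 * 8.854e-6 * 8749 = 2.091518
Step 3: Vpi = sqrt(1278.464 / 2.091518)
Vpi = 24.72 V


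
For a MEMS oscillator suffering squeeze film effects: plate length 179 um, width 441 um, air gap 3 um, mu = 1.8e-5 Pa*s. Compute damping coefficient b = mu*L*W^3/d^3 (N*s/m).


Step 1: Convert to SI.
L = 179e-6 m, W = 441e-6 m, d = 3e-6 m
Step 2: W^3 = (441e-6)^3 = 8.58e-11 m^3
Step 3: d^3 = (3e-6)^3 = 2.70e-17 m^3
Step 4: b = 1.8e-5 * 179e-6 * 8.58e-11 / 2.70e-17
b = 1.02e-02 N*s/m


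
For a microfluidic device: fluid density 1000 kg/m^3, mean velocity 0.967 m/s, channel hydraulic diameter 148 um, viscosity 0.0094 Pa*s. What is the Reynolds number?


Step 1: Convert Dh to meters: Dh = 148e-6 m
Step 2: Re = rho * v * Dh / mu
Re = 1000 * 0.967 * 148e-6 / 0.0094
Re = 15.225


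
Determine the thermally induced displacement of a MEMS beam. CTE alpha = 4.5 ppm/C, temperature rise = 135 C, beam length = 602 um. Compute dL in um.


Step 1: Convert CTE: alpha = 4.5 ppm/C = 4.5e-6 /C
Step 2: dL = 4.5e-6 * 135 * 602
dL = 0.3657 um


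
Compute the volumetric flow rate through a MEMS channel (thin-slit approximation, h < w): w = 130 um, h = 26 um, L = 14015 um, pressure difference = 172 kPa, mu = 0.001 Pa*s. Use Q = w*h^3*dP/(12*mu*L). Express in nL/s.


Step 1: Convert all dimensions to SI (meters).
w = 130e-6 m, h = 26e-6 m, L = 14015e-6 m, dP = 172e3 Pa
Step 2: Q = w * h^3 * dP / (12 * mu * L)
Q = 130e-6 * (26e-6)^3 * 172e3 / (12 * 0.001 * 14015e-6) = 2.33677821e-09 m^3/s
Step 3: Convert Q from m^3/s to nL/s (1 m^3 = 1e12 nL, so multiply by 1e12).
Q = 2336.778 nL/s


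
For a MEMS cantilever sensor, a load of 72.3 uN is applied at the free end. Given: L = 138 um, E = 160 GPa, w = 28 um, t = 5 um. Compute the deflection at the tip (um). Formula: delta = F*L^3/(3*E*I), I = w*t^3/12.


Step 1: Calculate the second moment of area.
I = w * t^3 / 12 = 28 * 5^3 / 12 = 291.6667 um^4
Step 2: Convert E to consistent units (1 GPa = 1000 uN/um^2).
E = 160 GPa = 160000 uN/um^2
Step 3: Calculate tip deflection.
delta = F * L^3 / (3 * E * I)
delta = 72.3 * 138^3 / (3 * 160000 * 291.6667)
delta = 1.3572 um


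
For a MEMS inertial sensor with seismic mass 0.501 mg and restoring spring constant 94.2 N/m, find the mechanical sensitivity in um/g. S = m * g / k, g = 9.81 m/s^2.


Step 1: Convert mass: m = 0.501 mg = 5.01e-07 kg
Step 2: S = m * g / k = 5.01e-07 * 9.81 / 94.2
Step 3: S = 5.22e-08 m/g
Step 4: Convert to um/g: S = 0.052 um/g
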